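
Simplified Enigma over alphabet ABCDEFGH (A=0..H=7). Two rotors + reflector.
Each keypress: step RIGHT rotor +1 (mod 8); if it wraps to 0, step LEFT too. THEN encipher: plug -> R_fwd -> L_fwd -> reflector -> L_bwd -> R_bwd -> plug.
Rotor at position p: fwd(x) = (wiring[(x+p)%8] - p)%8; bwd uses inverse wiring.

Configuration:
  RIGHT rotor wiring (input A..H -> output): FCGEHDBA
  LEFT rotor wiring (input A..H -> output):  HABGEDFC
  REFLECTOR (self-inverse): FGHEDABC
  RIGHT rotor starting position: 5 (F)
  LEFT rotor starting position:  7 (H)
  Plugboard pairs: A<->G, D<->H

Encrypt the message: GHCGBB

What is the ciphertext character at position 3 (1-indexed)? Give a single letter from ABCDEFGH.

Char 1 ('G'): step: R->6, L=7; G->plug->A->R->D->L->C->refl->H->L'->E->R'->D->plug->H
Char 2 ('H'): step: R->7, L=7; H->plug->D->R->H->L->G->refl->B->L'->C->R'->H->plug->D
Char 3 ('C'): step: R->0, L->0 (L advanced); C->plug->C->R->G->L->F->refl->A->L'->B->R'->G->plug->A

A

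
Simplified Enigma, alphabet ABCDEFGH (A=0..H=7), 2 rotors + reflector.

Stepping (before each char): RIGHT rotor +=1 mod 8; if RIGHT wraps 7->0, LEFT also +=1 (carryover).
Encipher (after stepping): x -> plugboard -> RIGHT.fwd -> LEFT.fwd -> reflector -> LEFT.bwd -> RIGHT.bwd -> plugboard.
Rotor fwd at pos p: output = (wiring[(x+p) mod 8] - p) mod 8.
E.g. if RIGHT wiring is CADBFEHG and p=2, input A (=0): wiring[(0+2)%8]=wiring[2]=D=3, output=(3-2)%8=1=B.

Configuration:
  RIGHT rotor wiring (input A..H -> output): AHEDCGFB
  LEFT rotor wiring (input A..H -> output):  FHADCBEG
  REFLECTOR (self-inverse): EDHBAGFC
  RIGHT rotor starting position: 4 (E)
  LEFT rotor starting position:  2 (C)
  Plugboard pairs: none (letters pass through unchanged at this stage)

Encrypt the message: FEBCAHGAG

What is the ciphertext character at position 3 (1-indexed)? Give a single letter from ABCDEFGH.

Char 1 ('F'): step: R->5, L=2; F->plug->F->R->H->L->F->refl->G->L'->A->R'->B->plug->B
Char 2 ('E'): step: R->6, L=2; E->plug->E->R->G->L->D->refl->B->L'->B->R'->D->plug->D
Char 3 ('B'): step: R->7, L=2; B->plug->B->R->B->L->B->refl->D->L'->G->R'->H->plug->H

H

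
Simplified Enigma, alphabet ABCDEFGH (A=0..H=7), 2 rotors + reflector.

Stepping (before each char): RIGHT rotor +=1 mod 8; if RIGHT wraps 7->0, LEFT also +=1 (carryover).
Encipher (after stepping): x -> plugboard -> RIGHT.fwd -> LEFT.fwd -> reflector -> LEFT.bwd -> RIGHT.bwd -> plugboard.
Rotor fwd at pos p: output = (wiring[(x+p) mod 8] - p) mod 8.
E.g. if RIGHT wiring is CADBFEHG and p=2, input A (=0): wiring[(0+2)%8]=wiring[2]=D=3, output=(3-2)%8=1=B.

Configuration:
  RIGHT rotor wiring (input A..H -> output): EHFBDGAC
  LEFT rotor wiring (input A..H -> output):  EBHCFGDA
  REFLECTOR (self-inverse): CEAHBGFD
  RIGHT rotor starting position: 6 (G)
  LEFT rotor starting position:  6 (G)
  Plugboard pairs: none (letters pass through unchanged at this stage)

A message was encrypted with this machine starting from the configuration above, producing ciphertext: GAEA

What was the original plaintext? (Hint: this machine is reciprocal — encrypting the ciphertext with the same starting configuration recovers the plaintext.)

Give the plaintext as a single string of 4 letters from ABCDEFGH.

Char 1 ('G'): step: R->7, L=6; G->plug->G->R->H->L->A->refl->C->L'->B->R'->H->plug->H
Char 2 ('A'): step: R->0, L->7 (L advanced); A->plug->A->R->E->L->D->refl->H->L'->G->R'->F->plug->F
Char 3 ('E'): step: R->1, L=7; E->plug->E->R->F->L->G->refl->F->L'->B->R'->G->plug->G
Char 4 ('A'): step: R->2, L=7; A->plug->A->R->D->L->A->refl->C->L'->C->R'->G->plug->G

Answer: HFGG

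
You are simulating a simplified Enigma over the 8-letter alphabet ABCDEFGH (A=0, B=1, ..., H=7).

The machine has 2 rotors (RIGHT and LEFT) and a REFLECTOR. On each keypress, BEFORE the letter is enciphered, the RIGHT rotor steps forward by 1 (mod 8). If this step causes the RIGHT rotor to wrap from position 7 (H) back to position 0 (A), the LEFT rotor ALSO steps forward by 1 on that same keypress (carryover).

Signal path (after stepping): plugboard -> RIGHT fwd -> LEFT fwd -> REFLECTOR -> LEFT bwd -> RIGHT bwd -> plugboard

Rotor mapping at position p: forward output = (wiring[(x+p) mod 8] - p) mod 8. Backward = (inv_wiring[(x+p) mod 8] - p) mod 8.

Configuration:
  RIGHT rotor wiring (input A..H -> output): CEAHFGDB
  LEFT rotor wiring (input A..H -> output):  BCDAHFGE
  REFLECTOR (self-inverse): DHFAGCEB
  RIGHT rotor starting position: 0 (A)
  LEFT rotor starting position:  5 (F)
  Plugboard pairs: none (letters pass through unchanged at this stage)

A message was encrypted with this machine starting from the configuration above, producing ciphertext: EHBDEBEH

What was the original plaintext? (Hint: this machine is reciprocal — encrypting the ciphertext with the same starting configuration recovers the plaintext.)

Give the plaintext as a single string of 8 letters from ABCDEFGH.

Char 1 ('E'): step: R->1, L=5; E->plug->E->R->F->L->G->refl->E->L'->D->R'->A->plug->A
Char 2 ('H'): step: R->2, L=5; H->plug->H->R->C->L->H->refl->B->L'->B->R'->E->plug->E
Char 3 ('B'): step: R->3, L=5; B->plug->B->R->C->L->H->refl->B->L'->B->R'->G->plug->G
Char 4 ('D'): step: R->4, L=5; D->plug->D->R->F->L->G->refl->E->L'->D->R'->H->plug->H
Char 5 ('E'): step: R->5, L=5; E->plug->E->R->H->L->C->refl->F->L'->E->R'->C->plug->C
Char 6 ('B'): step: R->6, L=5; B->plug->B->R->D->L->E->refl->G->L'->F->R'->A->plug->A
Char 7 ('E'): step: R->7, L=5; E->plug->E->R->A->L->A->refl->D->L'->G->R'->F->plug->F
Char 8 ('H'): step: R->0, L->6 (L advanced); H->plug->H->R->B->L->G->refl->E->L'->D->R'->G->plug->G

Answer: AEGHCAFG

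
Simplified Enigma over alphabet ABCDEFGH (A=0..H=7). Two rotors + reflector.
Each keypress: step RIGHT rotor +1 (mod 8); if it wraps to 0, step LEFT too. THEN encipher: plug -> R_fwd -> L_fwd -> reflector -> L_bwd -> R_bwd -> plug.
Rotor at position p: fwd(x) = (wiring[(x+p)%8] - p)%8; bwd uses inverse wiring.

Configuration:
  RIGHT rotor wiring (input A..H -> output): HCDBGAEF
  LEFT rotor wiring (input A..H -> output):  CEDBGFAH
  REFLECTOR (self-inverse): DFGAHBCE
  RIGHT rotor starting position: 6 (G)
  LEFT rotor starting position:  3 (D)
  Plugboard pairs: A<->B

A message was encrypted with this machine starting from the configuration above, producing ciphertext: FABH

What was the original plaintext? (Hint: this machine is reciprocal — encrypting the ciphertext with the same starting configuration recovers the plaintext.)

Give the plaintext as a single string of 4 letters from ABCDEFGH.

Char 1 ('F'): step: R->7, L=3; F->plug->F->R->H->L->A->refl->D->L'->B->R'->G->plug->G
Char 2 ('A'): step: R->0, L->4 (L advanced); A->plug->B->R->C->L->E->refl->H->L'->G->R'->E->plug->E
Char 3 ('B'): step: R->1, L=4; B->plug->A->R->B->L->B->refl->F->L'->H->R'->E->plug->E
Char 4 ('H'): step: R->2, L=4; H->plug->H->R->A->L->C->refl->G->L'->E->R'->C->plug->C

Answer: GEEC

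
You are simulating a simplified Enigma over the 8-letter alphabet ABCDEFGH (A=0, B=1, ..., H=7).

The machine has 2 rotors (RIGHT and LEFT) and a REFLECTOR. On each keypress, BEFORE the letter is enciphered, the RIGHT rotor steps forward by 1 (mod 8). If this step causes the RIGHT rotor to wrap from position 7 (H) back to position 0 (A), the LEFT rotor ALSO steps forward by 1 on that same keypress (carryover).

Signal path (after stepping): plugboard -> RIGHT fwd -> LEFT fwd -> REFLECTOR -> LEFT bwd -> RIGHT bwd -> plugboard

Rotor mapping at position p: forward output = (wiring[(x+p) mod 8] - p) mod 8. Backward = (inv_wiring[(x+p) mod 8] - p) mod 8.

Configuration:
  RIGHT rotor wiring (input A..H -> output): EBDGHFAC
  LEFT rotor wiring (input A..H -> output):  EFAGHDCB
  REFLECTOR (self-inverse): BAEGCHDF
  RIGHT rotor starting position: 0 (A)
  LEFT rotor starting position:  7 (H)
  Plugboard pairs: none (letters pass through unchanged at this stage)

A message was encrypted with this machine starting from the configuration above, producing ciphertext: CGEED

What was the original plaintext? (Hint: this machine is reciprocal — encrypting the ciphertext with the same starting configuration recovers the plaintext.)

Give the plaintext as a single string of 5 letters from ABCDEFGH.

Char 1 ('C'): step: R->1, L=7; C->plug->C->R->F->L->A->refl->B->L'->D->R'->H->plug->H
Char 2 ('G'): step: R->2, L=7; G->plug->G->R->C->L->G->refl->D->L'->H->R'->H->plug->H
Char 3 ('E'): step: R->3, L=7; E->plug->E->R->H->L->D->refl->G->L'->C->R'->C->plug->C
Char 4 ('E'): step: R->4, L=7; E->plug->E->R->A->L->C->refl->E->L'->G->R'->D->plug->D
Char 5 ('D'): step: R->5, L=7; D->plug->D->R->H->L->D->refl->G->L'->C->R'->H->plug->H

Answer: HHCDH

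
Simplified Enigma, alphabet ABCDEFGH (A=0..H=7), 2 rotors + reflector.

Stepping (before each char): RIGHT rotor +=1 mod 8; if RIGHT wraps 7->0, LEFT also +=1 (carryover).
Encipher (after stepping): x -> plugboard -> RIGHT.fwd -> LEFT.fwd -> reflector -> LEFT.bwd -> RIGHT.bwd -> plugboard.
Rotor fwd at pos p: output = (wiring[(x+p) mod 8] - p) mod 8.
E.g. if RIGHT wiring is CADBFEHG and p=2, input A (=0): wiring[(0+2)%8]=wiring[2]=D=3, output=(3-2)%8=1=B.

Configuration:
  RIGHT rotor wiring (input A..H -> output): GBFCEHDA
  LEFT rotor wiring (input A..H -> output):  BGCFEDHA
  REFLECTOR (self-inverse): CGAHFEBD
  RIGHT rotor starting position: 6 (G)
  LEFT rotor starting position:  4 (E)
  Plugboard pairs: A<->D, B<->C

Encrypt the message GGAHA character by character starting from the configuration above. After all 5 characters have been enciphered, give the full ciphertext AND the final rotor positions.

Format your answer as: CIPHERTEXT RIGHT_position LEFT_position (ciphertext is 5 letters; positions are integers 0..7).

Char 1 ('G'): step: R->7, L=4; G->plug->G->R->A->L->A->refl->C->L'->F->R'->F->plug->F
Char 2 ('G'): step: R->0, L->5 (L advanced); G->plug->G->R->D->L->E->refl->F->L'->F->R'->C->plug->B
Char 3 ('A'): step: R->1, L=5; A->plug->D->R->D->L->E->refl->F->L'->F->R'->H->plug->H
Char 4 ('H'): step: R->2, L=5; H->plug->H->R->H->L->H->refl->D->L'->C->R'->C->plug->B
Char 5 ('A'): step: R->3, L=5; A->plug->D->R->A->L->G->refl->B->L'->E->R'->C->plug->B
Final: ciphertext=FBHBB, RIGHT=3, LEFT=5

Answer: FBHBB 3 5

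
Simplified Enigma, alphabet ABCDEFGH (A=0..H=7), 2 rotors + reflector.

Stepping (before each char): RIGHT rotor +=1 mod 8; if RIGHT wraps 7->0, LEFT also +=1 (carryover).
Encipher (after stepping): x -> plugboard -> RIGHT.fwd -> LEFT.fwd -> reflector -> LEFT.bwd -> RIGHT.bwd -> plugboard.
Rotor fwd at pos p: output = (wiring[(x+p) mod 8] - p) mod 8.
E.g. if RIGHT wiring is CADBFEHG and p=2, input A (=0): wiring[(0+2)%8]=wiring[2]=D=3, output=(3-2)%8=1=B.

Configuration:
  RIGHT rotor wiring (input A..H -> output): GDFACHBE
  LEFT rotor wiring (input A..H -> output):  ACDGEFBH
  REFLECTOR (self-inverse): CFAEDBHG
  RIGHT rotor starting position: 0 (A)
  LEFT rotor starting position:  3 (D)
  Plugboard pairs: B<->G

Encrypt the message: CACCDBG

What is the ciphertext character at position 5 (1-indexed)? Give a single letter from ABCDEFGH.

Char 1 ('C'): step: R->1, L=3; C->plug->C->R->H->L->A->refl->C->L'->C->R'->A->plug->A
Char 2 ('A'): step: R->2, L=3; A->plug->A->R->D->L->G->refl->H->L'->G->R'->B->plug->G
Char 3 ('C'): step: R->3, L=3; C->plug->C->R->E->L->E->refl->D->L'->A->R'->G->plug->B
Char 4 ('C'): step: R->4, L=3; C->plug->C->R->F->L->F->refl->B->L'->B->R'->G->plug->B
Char 5 ('D'): step: R->5, L=3; D->plug->D->R->B->L->B->refl->F->L'->F->R'->H->plug->H

H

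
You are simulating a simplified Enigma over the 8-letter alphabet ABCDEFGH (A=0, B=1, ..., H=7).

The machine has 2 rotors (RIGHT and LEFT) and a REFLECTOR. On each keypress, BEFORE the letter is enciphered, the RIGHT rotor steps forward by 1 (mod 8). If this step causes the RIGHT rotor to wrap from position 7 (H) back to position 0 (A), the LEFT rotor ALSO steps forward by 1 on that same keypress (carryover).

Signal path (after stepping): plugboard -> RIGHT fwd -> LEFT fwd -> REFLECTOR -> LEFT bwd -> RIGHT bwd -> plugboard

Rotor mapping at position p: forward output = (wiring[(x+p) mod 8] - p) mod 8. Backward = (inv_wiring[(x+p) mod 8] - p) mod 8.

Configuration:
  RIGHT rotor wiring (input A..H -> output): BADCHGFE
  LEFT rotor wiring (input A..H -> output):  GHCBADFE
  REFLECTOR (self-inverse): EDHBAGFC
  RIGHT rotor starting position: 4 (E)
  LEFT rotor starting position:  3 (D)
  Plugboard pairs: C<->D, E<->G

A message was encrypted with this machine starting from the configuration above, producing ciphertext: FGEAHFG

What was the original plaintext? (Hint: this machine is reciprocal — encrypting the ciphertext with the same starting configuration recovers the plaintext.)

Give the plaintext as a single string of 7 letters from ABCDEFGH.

Char 1 ('F'): step: R->5, L=3; F->plug->F->R->G->L->E->refl->A->L'->C->R'->H->plug->H
Char 2 ('G'): step: R->6, L=3; G->plug->E->R->F->L->D->refl->B->L'->E->R'->F->plug->F
Char 3 ('E'): step: R->7, L=3; E->plug->G->R->H->L->H->refl->C->L'->D->R'->E->plug->G
Char 4 ('A'): step: R->0, L->4 (L advanced); A->plug->A->R->B->L->H->refl->C->L'->E->R'->H->plug->H
Char 5 ('H'): step: R->1, L=4; H->plug->H->R->A->L->E->refl->A->L'->D->R'->G->plug->E
Char 6 ('F'): step: R->2, L=4; F->plug->F->R->C->L->B->refl->D->L'->F->R'->C->plug->D
Char 7 ('G'): step: R->3, L=4; G->plug->E->R->B->L->H->refl->C->L'->E->R'->B->plug->B

Answer: HFGHEDB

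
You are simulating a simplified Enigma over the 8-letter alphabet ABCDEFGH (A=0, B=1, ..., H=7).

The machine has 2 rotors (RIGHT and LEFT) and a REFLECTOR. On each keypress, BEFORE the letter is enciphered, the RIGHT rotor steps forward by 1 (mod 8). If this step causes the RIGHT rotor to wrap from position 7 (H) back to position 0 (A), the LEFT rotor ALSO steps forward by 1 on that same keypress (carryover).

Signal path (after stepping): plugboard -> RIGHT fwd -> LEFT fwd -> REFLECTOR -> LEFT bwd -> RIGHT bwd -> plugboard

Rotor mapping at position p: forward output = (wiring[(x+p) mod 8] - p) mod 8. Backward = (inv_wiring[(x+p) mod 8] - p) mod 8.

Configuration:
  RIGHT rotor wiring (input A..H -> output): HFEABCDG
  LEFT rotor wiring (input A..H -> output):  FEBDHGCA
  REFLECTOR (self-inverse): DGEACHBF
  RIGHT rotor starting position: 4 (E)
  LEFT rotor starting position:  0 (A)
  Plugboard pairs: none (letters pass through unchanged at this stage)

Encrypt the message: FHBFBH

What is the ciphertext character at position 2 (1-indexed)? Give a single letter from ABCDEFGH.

Char 1 ('F'): step: R->5, L=0; F->plug->F->R->H->L->A->refl->D->L'->D->R'->G->plug->G
Char 2 ('H'): step: R->6, L=0; H->plug->H->R->E->L->H->refl->F->L'->A->R'->B->plug->B

B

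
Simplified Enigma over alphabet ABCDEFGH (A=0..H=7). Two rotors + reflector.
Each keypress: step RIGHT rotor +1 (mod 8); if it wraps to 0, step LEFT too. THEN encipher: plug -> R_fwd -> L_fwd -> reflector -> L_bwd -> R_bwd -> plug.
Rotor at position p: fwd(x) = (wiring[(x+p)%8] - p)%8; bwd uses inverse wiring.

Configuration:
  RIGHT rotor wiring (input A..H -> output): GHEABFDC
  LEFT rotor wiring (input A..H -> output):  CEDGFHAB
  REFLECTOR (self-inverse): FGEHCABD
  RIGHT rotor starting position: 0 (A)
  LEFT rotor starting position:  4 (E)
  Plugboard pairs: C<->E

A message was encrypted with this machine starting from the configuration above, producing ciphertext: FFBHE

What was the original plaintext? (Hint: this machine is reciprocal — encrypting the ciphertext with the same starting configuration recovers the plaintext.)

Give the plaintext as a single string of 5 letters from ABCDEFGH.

Answer: EGHGG

Derivation:
Char 1 ('F'): step: R->1, L=4; F->plug->F->R->C->L->E->refl->C->L'->H->R'->C->plug->E
Char 2 ('F'): step: R->2, L=4; F->plug->F->R->A->L->B->refl->G->L'->E->R'->G->plug->G
Char 3 ('B'): step: R->3, L=4; B->plug->B->R->G->L->H->refl->D->L'->B->R'->H->plug->H
Char 4 ('H'): step: R->4, L=4; H->plug->H->R->E->L->G->refl->B->L'->A->R'->G->plug->G
Char 5 ('E'): step: R->5, L=4; E->plug->C->R->F->L->A->refl->F->L'->D->R'->G->plug->G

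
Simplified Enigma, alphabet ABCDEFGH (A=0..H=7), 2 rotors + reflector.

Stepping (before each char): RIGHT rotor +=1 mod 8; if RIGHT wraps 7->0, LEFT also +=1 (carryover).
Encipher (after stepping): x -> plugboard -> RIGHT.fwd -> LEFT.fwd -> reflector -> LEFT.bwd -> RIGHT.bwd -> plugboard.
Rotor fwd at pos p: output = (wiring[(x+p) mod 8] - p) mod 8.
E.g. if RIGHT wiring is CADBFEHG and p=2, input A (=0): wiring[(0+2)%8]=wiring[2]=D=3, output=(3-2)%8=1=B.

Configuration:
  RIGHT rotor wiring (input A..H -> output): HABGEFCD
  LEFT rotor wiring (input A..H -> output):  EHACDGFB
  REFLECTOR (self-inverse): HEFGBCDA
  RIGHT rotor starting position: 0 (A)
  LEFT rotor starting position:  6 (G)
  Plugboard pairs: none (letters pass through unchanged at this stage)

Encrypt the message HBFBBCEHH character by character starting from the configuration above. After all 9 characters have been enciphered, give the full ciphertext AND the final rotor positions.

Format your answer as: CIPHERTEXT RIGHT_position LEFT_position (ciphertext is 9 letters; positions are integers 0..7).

Char 1 ('H'): step: R->1, L=6; H->plug->H->R->G->L->F->refl->C->L'->E->R'->E->plug->E
Char 2 ('B'): step: R->2, L=6; B->plug->B->R->E->L->C->refl->F->L'->G->R'->H->plug->H
Char 3 ('F'): step: R->3, L=6; F->plug->F->R->E->L->C->refl->F->L'->G->R'->H->plug->H
Char 4 ('B'): step: R->4, L=6; B->plug->B->R->B->L->D->refl->G->L'->C->R'->H->plug->H
Char 5 ('B'): step: R->5, L=6; B->plug->B->R->F->L->E->refl->B->L'->D->R'->E->plug->E
Char 6 ('C'): step: R->6, L=6; C->plug->C->R->B->L->D->refl->G->L'->C->R'->D->plug->D
Char 7 ('E'): step: R->7, L=6; E->plug->E->R->H->L->A->refl->H->L'->A->R'->B->plug->B
Char 8 ('H'): step: R->0, L->7 (L advanced); H->plug->H->R->D->L->B->refl->E->L'->F->R'->F->plug->F
Char 9 ('H'): step: R->1, L=7; H->plug->H->R->G->L->H->refl->A->L'->C->R'->G->plug->G
Final: ciphertext=EHHHEDBFG, RIGHT=1, LEFT=7

Answer: EHHHEDBFG 1 7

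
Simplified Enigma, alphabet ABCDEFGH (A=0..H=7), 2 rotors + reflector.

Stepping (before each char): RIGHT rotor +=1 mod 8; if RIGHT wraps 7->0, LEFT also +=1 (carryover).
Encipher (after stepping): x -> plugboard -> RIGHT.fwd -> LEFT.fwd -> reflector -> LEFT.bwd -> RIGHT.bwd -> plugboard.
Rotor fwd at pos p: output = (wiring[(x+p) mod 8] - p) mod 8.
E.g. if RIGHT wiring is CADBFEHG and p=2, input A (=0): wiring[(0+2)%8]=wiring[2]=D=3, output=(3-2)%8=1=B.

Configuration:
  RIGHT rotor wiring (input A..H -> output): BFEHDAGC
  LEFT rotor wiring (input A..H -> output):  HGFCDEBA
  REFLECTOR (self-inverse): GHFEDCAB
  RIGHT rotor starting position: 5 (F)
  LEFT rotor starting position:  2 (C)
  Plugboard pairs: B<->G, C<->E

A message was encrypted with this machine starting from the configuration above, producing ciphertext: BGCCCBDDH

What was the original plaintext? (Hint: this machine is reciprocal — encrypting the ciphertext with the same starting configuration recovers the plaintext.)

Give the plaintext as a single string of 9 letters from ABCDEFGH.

Char 1 ('B'): step: R->6, L=2; B->plug->G->R->F->L->G->refl->A->L'->B->R'->F->plug->F
Char 2 ('G'): step: R->7, L=2; G->plug->B->R->C->L->B->refl->H->L'->E->R'->F->plug->F
Char 3 ('C'): step: R->0, L->3 (L advanced); C->plug->E->R->D->L->G->refl->A->L'->B->R'->A->plug->A
Char 4 ('C'): step: R->1, L=3; C->plug->E->R->H->L->C->refl->F->L'->E->R'->A->plug->A
Char 5 ('C'): step: R->2, L=3; C->plug->E->R->E->L->F->refl->C->L'->H->R'->G->plug->B
Char 6 ('B'): step: R->3, L=3; B->plug->G->R->C->L->B->refl->H->L'->A->R'->B->plug->G
Char 7 ('D'): step: R->4, L=3; D->plug->D->R->G->L->D->refl->E->L'->F->R'->E->plug->C
Char 8 ('D'): step: R->5, L=3; D->plug->D->R->E->L->F->refl->C->L'->H->R'->F->plug->F
Char 9 ('H'): step: R->6, L=3; H->plug->H->R->C->L->B->refl->H->L'->A->R'->A->plug->A

Answer: FFAABGCFA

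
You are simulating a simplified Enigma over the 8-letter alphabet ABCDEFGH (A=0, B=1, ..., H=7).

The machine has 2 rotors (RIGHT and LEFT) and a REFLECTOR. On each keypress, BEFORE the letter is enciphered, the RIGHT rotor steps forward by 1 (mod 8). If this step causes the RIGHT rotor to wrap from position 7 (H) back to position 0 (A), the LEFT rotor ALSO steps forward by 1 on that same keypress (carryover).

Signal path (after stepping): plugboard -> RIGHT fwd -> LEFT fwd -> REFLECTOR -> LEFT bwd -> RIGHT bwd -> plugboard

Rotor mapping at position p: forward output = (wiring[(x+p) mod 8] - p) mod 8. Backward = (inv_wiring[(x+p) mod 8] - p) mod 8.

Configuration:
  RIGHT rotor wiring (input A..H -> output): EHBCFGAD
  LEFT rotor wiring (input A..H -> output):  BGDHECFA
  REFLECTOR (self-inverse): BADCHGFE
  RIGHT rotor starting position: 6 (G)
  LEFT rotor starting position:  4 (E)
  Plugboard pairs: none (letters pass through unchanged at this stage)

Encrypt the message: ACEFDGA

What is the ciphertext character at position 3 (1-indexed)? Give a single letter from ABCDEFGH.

Char 1 ('A'): step: R->7, L=4; A->plug->A->R->E->L->F->refl->G->L'->B->R'->H->plug->H
Char 2 ('C'): step: R->0, L->5 (L advanced); C->plug->C->R->B->L->A->refl->B->L'->E->R'->A->plug->A
Char 3 ('E'): step: R->1, L=5; E->plug->E->R->F->L->G->refl->F->L'->A->R'->B->plug->B

B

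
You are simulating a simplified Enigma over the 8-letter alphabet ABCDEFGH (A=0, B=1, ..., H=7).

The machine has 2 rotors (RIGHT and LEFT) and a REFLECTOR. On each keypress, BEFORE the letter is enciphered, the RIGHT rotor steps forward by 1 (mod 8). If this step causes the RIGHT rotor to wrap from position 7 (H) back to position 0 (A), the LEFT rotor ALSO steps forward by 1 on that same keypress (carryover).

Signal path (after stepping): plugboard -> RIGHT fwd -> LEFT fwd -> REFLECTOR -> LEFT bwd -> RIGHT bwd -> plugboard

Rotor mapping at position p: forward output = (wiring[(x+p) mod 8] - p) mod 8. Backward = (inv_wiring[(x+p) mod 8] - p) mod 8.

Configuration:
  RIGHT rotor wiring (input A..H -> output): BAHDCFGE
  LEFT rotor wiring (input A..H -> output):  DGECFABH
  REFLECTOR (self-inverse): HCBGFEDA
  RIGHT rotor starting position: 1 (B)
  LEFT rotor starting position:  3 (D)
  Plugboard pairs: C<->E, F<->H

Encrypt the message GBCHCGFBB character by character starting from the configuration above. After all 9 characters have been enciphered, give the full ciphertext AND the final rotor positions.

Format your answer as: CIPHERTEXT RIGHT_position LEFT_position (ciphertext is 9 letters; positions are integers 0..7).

Char 1 ('G'): step: R->2, L=3; G->plug->G->R->H->L->B->refl->C->L'->B->R'->B->plug->B
Char 2 ('B'): step: R->3, L=3; B->plug->B->R->H->L->B->refl->C->L'->B->R'->E->plug->C
Char 3 ('C'): step: R->4, L=3; C->plug->E->R->F->L->A->refl->H->L'->A->R'->D->plug->D
Char 4 ('H'): step: R->5, L=3; H->plug->F->R->C->L->F->refl->E->L'->E->R'->D->plug->D
Char 5 ('C'): step: R->6, L=3; C->plug->E->R->B->L->C->refl->B->L'->H->R'->H->plug->F
Char 6 ('G'): step: R->7, L=3; G->plug->G->R->G->L->D->refl->G->L'->D->R'->F->plug->H
Char 7 ('F'): step: R->0, L->4 (L advanced); F->plug->H->R->E->L->H->refl->A->L'->G->R'->G->plug->G
Char 8 ('B'): step: R->1, L=4; B->plug->B->R->G->L->A->refl->H->L'->E->R'->E->plug->C
Char 9 ('B'): step: R->2, L=4; B->plug->B->R->B->L->E->refl->F->L'->C->R'->F->plug->H
Final: ciphertext=BCDDFHGCH, RIGHT=2, LEFT=4

Answer: BCDDFHGCH 2 4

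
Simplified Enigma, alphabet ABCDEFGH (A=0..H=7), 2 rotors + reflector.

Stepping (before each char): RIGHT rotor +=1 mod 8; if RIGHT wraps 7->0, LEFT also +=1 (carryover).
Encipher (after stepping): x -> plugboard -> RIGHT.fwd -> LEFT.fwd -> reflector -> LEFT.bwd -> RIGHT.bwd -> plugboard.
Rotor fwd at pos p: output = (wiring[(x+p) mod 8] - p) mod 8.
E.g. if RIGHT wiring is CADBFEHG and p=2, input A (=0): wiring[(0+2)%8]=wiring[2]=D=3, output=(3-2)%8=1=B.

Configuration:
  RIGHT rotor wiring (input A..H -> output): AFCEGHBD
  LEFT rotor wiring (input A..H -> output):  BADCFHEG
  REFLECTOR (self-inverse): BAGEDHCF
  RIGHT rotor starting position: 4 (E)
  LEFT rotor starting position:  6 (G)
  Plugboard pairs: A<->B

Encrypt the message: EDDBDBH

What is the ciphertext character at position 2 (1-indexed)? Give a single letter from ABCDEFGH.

Char 1 ('E'): step: R->5, L=6; E->plug->E->R->A->L->G->refl->C->L'->D->R'->D->plug->D
Char 2 ('D'): step: R->6, L=6; D->plug->D->R->H->L->B->refl->A->L'->B->R'->H->plug->H

H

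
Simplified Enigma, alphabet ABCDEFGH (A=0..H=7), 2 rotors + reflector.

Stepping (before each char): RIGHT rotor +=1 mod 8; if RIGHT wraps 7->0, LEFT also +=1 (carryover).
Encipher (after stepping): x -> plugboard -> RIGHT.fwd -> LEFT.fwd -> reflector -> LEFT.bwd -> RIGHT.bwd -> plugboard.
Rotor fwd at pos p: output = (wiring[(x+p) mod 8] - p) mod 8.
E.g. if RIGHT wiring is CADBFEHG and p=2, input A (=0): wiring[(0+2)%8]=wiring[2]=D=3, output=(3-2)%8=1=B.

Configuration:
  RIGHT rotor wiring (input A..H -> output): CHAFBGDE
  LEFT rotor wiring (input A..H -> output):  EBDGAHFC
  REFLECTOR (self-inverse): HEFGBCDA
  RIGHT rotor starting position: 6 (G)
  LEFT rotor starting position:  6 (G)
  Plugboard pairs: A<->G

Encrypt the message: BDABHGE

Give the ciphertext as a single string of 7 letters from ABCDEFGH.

Char 1 ('B'): step: R->7, L=6; B->plug->B->R->D->L->D->refl->G->L'->C->R'->F->plug->F
Char 2 ('D'): step: R->0, L->7 (L advanced); D->plug->D->R->F->L->B->refl->E->L'->D->R'->G->plug->A
Char 3 ('A'): step: R->1, L=7; A->plug->G->R->D->L->E->refl->B->L'->F->R'->E->plug->E
Char 4 ('B'): step: R->2, L=7; B->plug->B->R->D->L->E->refl->B->L'->F->R'->H->plug->H
Char 5 ('H'): step: R->3, L=7; H->plug->H->R->F->L->B->refl->E->L'->D->R'->C->plug->C
Char 6 ('G'): step: R->4, L=7; G->plug->A->R->F->L->B->refl->E->L'->D->R'->F->plug->F
Char 7 ('E'): step: R->5, L=7; E->plug->E->R->C->L->C->refl->F->L'->B->R'->A->plug->G

Answer: FAEHCFG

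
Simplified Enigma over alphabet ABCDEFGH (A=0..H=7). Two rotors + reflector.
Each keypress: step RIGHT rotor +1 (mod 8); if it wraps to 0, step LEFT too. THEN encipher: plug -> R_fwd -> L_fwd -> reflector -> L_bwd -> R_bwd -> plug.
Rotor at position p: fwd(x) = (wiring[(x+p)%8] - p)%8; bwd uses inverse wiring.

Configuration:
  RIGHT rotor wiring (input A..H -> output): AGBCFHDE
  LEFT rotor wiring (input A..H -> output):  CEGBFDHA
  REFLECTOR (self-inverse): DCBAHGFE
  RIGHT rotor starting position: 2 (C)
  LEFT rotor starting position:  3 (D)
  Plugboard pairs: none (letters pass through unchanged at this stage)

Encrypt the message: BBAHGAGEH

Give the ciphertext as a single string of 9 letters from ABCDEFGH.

Char 1 ('B'): step: R->3, L=3; B->plug->B->R->C->L->A->refl->D->L'->H->R'->A->plug->A
Char 2 ('B'): step: R->4, L=3; B->plug->B->R->D->L->E->refl->H->L'->F->R'->G->plug->G
Char 3 ('A'): step: R->5, L=3; A->plug->A->R->C->L->A->refl->D->L'->H->R'->C->plug->C
Char 4 ('H'): step: R->6, L=3; H->plug->H->R->B->L->C->refl->B->L'->G->R'->B->plug->B
Char 5 ('G'): step: R->7, L=3; G->plug->G->R->A->L->G->refl->F->L'->E->R'->H->plug->H
Char 6 ('A'): step: R->0, L->4 (L advanced); A->plug->A->R->A->L->B->refl->C->L'->G->R'->B->plug->B
Char 7 ('G'): step: R->1, L=4; G->plug->G->R->D->L->E->refl->H->L'->B->R'->C->plug->C
Char 8 ('E'): step: R->2, L=4; E->plug->E->R->B->L->H->refl->E->L'->D->R'->C->plug->C
Char 9 ('H'): step: R->3, L=4; H->plug->H->R->G->L->C->refl->B->L'->A->R'->D->plug->D

Answer: AGCBHBCCD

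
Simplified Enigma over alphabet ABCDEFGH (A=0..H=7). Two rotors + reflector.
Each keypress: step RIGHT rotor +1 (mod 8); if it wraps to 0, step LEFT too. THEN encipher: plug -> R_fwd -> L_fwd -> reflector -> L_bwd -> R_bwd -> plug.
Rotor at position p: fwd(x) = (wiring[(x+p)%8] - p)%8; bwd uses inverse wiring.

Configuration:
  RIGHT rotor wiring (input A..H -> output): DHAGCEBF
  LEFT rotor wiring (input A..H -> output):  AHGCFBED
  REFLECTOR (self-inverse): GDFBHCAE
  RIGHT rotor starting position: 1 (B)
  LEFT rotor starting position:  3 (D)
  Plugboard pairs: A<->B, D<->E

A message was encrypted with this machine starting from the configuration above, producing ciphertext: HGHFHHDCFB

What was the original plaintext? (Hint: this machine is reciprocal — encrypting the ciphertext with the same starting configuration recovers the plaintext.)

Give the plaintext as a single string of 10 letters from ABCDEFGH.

Char 1 ('H'): step: R->2, L=3; H->plug->H->R->F->L->F->refl->C->L'->B->R'->G->plug->G
Char 2 ('G'): step: R->3, L=3; G->plug->G->R->E->L->A->refl->G->L'->C->R'->E->plug->D
Char 3 ('H'): step: R->4, L=3; H->plug->H->R->C->L->G->refl->A->L'->E->R'->G->plug->G
Char 4 ('F'): step: R->5, L=3; F->plug->F->R->D->L->B->refl->D->L'->H->R'->A->plug->B
Char 5 ('H'): step: R->6, L=3; H->plug->H->R->G->L->E->refl->H->L'->A->R'->F->plug->F
Char 6 ('H'): step: R->7, L=3; H->plug->H->R->C->L->G->refl->A->L'->E->R'->B->plug->A
Char 7 ('D'): step: R->0, L->4 (L advanced); D->plug->E->R->C->L->A->refl->G->L'->H->R'->B->plug->A
Char 8 ('C'): step: R->1, L=4; C->plug->C->R->F->L->D->refl->B->L'->A->R'->F->plug->F
Char 9 ('F'): step: R->2, L=4; F->plug->F->R->D->L->H->refl->E->L'->E->R'->B->plug->A
Char 10 ('B'): step: R->3, L=4; B->plug->A->R->D->L->H->refl->E->L'->E->R'->G->plug->G

Answer: GDGBFAAFAG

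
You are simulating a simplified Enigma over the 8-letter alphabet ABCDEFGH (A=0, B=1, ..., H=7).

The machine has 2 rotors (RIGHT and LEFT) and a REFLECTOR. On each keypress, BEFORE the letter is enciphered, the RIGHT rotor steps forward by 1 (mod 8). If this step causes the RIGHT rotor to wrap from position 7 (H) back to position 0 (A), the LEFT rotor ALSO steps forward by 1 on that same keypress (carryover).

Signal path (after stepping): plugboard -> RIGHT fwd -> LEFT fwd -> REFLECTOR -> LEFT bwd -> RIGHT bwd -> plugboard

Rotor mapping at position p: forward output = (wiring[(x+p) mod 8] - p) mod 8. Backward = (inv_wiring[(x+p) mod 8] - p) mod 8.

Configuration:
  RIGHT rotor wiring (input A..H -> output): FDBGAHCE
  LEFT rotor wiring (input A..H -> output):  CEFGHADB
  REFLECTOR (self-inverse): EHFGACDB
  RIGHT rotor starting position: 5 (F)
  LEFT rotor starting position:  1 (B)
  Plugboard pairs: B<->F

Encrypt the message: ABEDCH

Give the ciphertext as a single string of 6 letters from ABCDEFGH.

Char 1 ('A'): step: R->6, L=1; A->plug->A->R->E->L->H->refl->B->L'->H->R'->C->plug->C
Char 2 ('B'): step: R->7, L=1; B->plug->F->R->B->L->E->refl->A->L'->G->R'->B->plug->F
Char 3 ('E'): step: R->0, L->2 (L advanced); E->plug->E->R->A->L->D->refl->G->L'->D->R'->B->plug->F
Char 4 ('D'): step: R->1, L=2; D->plug->D->R->H->L->C->refl->F->L'->C->R'->A->plug->A
Char 5 ('C'): step: R->2, L=2; C->plug->C->R->G->L->A->refl->E->L'->B->R'->H->plug->H
Char 6 ('H'): step: R->3, L=2; H->plug->H->R->G->L->A->refl->E->L'->B->R'->E->plug->E

Answer: CFFAHE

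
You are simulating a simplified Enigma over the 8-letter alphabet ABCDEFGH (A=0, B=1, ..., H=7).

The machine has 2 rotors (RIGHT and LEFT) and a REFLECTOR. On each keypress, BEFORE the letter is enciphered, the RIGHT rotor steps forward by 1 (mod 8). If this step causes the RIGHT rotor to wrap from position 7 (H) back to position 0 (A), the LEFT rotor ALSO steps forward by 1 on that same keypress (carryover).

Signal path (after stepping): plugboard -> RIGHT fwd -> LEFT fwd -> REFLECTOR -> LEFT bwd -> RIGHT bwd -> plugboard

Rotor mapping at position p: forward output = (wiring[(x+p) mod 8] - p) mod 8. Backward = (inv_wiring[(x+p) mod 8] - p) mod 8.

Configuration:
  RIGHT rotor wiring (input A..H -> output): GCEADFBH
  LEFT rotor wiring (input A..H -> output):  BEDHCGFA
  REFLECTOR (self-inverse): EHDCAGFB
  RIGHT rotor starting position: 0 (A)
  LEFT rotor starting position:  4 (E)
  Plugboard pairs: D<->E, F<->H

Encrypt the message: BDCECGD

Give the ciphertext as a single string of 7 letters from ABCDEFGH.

Answer: FCECFAB

Derivation:
Char 1 ('B'): step: R->1, L=4; B->plug->B->R->D->L->E->refl->A->L'->F->R'->H->plug->F
Char 2 ('D'): step: R->2, L=4; D->plug->E->R->H->L->D->refl->C->L'->B->R'->C->plug->C
Char 3 ('C'): step: R->3, L=4; C->plug->C->R->C->L->B->refl->H->L'->G->R'->D->plug->E
Char 4 ('E'): step: R->4, L=4; E->plug->D->R->D->L->E->refl->A->L'->F->R'->C->plug->C
Char 5 ('C'): step: R->5, L=4; C->plug->C->R->C->L->B->refl->H->L'->G->R'->H->plug->F
Char 6 ('G'): step: R->6, L=4; G->plug->G->R->F->L->A->refl->E->L'->D->R'->A->plug->A
Char 7 ('D'): step: R->7, L=4; D->plug->E->R->B->L->C->refl->D->L'->H->R'->B->plug->B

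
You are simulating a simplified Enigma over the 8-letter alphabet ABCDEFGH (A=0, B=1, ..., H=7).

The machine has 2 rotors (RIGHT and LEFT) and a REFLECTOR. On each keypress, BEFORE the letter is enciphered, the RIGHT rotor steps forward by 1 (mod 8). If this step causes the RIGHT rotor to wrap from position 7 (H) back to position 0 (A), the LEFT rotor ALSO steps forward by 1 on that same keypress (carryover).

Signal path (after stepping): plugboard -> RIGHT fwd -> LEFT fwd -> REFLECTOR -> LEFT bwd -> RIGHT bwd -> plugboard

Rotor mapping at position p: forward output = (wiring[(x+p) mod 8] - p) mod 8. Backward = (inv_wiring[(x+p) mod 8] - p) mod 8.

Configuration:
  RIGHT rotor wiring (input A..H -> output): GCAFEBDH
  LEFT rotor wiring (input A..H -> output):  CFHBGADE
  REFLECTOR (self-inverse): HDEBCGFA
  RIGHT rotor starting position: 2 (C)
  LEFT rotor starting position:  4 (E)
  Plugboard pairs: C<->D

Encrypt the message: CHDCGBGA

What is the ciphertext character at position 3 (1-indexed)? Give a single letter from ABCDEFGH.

Char 1 ('C'): step: R->3, L=4; C->plug->D->R->A->L->C->refl->E->L'->B->R'->B->plug->B
Char 2 ('H'): step: R->4, L=4; H->plug->H->R->B->L->E->refl->C->L'->A->R'->A->plug->A
Char 3 ('D'): step: R->5, L=4; D->plug->C->R->C->L->H->refl->A->L'->D->R'->F->plug->F

F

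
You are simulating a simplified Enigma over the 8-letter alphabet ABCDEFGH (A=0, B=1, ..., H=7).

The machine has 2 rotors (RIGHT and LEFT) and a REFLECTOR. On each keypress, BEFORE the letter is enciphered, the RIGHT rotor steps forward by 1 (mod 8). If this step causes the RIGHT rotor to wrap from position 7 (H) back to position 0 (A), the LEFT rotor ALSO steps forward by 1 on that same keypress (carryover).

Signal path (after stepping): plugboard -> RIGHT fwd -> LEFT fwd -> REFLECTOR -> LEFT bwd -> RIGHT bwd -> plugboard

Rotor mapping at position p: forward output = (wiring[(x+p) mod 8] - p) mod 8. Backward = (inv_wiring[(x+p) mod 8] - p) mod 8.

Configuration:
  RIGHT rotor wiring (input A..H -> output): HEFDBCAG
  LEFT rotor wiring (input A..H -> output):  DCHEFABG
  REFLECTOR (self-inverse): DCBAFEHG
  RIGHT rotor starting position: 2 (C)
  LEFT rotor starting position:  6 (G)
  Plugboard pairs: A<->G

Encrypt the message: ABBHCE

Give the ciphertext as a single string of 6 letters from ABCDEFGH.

Answer: GGDEDB

Derivation:
Char 1 ('A'): step: R->3, L=6; A->plug->G->R->B->L->A->refl->D->L'->A->R'->A->plug->G
Char 2 ('B'): step: R->4, L=6; B->plug->B->R->G->L->H->refl->G->L'->F->R'->A->plug->G
Char 3 ('B'): step: R->5, L=6; B->plug->B->R->D->L->E->refl->F->L'->C->R'->D->plug->D
Char 4 ('H'): step: R->6, L=6; H->plug->H->R->E->L->B->refl->C->L'->H->R'->E->plug->E
Char 5 ('C'): step: R->7, L=6; C->plug->C->R->F->L->G->refl->H->L'->G->R'->D->plug->D
Char 6 ('E'): step: R->0, L->7 (L advanced); E->plug->E->R->B->L->E->refl->F->L'->E->R'->B->plug->B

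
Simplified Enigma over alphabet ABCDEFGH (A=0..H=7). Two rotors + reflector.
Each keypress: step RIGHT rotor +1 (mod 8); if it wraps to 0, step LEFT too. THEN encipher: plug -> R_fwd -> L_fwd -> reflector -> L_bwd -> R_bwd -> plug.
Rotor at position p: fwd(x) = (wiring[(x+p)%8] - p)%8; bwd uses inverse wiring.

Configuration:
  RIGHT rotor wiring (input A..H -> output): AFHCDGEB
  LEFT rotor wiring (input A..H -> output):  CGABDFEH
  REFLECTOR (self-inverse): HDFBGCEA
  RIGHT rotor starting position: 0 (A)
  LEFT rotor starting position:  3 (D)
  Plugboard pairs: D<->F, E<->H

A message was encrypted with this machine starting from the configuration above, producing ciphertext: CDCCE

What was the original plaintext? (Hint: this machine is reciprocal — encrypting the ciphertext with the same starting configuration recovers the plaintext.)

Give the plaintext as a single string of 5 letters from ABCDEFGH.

Answer: HHHHF

Derivation:
Char 1 ('C'): step: R->1, L=3; C->plug->C->R->B->L->A->refl->H->L'->F->R'->E->plug->H
Char 2 ('D'): step: R->2, L=3; D->plug->F->R->H->L->F->refl->C->L'->C->R'->E->plug->H
Char 3 ('C'): step: R->3, L=3; C->plug->C->R->D->L->B->refl->D->L'->G->R'->E->plug->H
Char 4 ('C'): step: R->4, L=3; C->plug->C->R->A->L->G->refl->E->L'->E->R'->E->plug->H
Char 5 ('E'): step: R->5, L=3; E->plug->H->R->G->L->D->refl->B->L'->D->R'->D->plug->F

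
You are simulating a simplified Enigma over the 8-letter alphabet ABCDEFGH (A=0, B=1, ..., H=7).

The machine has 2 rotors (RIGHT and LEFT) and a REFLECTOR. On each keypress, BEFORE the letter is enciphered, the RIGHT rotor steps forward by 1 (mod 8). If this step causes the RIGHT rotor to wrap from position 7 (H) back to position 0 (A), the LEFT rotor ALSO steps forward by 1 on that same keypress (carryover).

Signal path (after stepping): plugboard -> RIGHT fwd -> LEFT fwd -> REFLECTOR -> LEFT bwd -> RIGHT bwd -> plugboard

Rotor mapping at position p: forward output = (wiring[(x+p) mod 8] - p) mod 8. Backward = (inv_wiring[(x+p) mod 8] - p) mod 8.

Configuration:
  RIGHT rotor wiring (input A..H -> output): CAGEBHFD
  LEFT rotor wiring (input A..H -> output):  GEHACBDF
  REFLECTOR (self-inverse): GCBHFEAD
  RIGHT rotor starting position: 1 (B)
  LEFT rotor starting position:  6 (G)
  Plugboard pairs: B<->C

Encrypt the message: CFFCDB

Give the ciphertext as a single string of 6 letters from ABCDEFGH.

Char 1 ('C'): step: R->2, L=6; C->plug->B->R->C->L->A->refl->G->L'->D->R'->E->plug->E
Char 2 ('F'): step: R->3, L=6; F->plug->F->R->H->L->D->refl->H->L'->B->R'->A->plug->A
Char 3 ('F'): step: R->4, L=6; F->plug->F->R->E->L->B->refl->C->L'->F->R'->A->plug->A
Char 4 ('C'): step: R->5, L=6; C->plug->B->R->A->L->F->refl->E->L'->G->R'->C->plug->B
Char 5 ('D'): step: R->6, L=6; D->plug->D->R->C->L->A->refl->G->L'->D->R'->G->plug->G
Char 6 ('B'): step: R->7, L=6; B->plug->C->R->B->L->H->refl->D->L'->H->R'->D->plug->D

Answer: EAABGD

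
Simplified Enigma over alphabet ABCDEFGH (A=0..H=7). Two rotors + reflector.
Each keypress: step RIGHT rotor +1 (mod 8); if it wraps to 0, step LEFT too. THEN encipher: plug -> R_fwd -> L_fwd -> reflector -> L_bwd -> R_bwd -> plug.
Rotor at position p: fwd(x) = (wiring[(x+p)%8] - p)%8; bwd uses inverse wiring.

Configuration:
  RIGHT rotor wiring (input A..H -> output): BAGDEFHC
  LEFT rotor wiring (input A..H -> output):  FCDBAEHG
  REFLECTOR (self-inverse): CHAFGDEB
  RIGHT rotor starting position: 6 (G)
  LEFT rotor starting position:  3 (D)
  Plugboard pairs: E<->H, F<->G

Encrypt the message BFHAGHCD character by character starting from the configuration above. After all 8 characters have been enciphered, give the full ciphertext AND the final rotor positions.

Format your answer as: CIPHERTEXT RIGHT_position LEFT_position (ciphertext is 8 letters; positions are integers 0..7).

Char 1 ('B'): step: R->7, L=3; B->plug->B->R->C->L->B->refl->H->L'->G->R'->G->plug->F
Char 2 ('F'): step: R->0, L->4 (L advanced); F->plug->G->R->H->L->F->refl->D->L'->C->R'->H->plug->E
Char 3 ('H'): step: R->1, L=4; H->plug->E->R->E->L->B->refl->H->L'->G->R'->F->plug->G
Char 4 ('A'): step: R->2, L=4; A->plug->A->R->E->L->B->refl->H->L'->G->R'->H->plug->E
Char 5 ('G'): step: R->3, L=4; G->plug->F->R->G->L->H->refl->B->L'->E->R'->D->plug->D
Char 6 ('H'): step: R->4, L=4; H->plug->E->R->F->L->G->refl->E->L'->A->R'->A->plug->A
Char 7 ('C'): step: R->5, L=4; C->plug->C->R->F->L->G->refl->E->L'->A->R'->A->plug->A
Char 8 ('D'): step: R->6, L=4; D->plug->D->R->C->L->D->refl->F->L'->H->R'->H->plug->E
Final: ciphertext=FEGEDAAE, RIGHT=6, LEFT=4

Answer: FEGEDAAE 6 4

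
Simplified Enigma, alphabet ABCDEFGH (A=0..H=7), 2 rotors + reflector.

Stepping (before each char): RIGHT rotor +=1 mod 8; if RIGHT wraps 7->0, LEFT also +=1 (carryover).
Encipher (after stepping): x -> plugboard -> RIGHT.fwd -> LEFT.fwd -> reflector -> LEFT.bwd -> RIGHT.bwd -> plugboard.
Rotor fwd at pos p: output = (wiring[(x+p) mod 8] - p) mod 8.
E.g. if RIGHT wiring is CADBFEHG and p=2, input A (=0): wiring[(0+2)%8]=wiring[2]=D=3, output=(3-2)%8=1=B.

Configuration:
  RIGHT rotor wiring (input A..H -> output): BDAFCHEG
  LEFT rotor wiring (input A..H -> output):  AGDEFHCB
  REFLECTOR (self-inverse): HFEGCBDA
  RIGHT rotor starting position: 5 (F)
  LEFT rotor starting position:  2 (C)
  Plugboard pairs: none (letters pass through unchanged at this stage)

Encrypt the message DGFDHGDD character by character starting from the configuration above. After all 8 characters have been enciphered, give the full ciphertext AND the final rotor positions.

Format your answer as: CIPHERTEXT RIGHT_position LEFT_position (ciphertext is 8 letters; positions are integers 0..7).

Answer: GFBAEHHE 5 3

Derivation:
Char 1 ('D'): step: R->6, L=2; D->plug->D->R->F->L->H->refl->A->L'->E->R'->G->plug->G
Char 2 ('G'): step: R->7, L=2; G->plug->G->R->A->L->B->refl->F->L'->D->R'->F->plug->F
Char 3 ('F'): step: R->0, L->3 (L advanced); F->plug->F->R->H->L->A->refl->H->L'->D->R'->B->plug->B
Char 4 ('D'): step: R->1, L=3; D->plug->D->R->B->L->C->refl->E->L'->C->R'->A->plug->A
Char 5 ('H'): step: R->2, L=3; H->plug->H->R->B->L->C->refl->E->L'->C->R'->E->plug->E
Char 6 ('G'): step: R->3, L=3; G->plug->G->R->A->L->B->refl->F->L'->F->R'->H->plug->H
Char 7 ('D'): step: R->4, L=3; D->plug->D->R->C->L->E->refl->C->L'->B->R'->H->plug->H
Char 8 ('D'): step: R->5, L=3; D->plug->D->R->E->L->G->refl->D->L'->G->R'->E->plug->E
Final: ciphertext=GFBAEHHE, RIGHT=5, LEFT=3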